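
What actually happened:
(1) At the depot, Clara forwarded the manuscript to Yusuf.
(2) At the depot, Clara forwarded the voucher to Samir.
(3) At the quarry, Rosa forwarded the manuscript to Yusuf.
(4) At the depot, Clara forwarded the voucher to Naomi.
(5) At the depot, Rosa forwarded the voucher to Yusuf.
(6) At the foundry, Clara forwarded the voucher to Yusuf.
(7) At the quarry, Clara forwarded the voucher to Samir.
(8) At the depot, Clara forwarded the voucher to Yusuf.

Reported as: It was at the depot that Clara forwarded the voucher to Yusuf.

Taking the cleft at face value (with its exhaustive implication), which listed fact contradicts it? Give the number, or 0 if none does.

6

Focus of the cleft: "at the depot" (the setting). Presupposed background: agent = Clara, thing = the voucher, recipient = Yusuf.
The exhaustive reading says no other setting fits that background.
Fact (6) shares the background but with setting = at the foundry; exhaustivity is violated.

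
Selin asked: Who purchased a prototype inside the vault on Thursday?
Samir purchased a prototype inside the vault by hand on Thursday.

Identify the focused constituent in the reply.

The wh-word "who" asks about the subject (agent).
In the answer, "a prototype", "on Thursday" and "inside the vault" are given — repeated from the question.
"by hand" is also new, but it specifies the manner, which is not what the question asks about — so it is not the focus.
The constituent filling the subject (agent) gap is "Samir"; that is the focus.

Samir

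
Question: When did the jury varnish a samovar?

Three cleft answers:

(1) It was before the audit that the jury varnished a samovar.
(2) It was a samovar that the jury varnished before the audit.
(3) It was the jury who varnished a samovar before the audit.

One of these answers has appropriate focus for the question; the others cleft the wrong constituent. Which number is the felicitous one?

The question word "when" targets the time.
Option (1) clefts "before the audit" — that matches what the question asks about.
Option (2) clefts "a samovar" — the direct object, not what was asked.
Option (3) clefts "the jury" — the subject (agent), not what was asked.
So the congruent reply is (1).

1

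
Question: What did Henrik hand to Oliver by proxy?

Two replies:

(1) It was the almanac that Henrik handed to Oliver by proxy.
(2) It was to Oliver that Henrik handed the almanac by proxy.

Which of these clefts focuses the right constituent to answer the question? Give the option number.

The question word "what" targets the direct object.
Option (1) clefts "the almanac" — that matches what the question asks about.
Option (2) clefts "to Oliver" — the recipient, not what was asked.
So the congruent reply is (1).

1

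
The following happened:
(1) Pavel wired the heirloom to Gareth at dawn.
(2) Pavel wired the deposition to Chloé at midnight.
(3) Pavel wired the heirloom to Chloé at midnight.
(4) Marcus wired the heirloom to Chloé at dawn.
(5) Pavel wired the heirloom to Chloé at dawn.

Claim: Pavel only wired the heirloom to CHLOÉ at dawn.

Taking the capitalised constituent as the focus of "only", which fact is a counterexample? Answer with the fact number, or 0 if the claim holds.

The capitals mark "Chloé" as focus. So "only" rules out other recipients, with the rest (Pavel as agent and the heirloom as thing and at dawn as setting) as background.
Fact (1) shares the background but differs in recipient (Gareth) — a counterexample.

1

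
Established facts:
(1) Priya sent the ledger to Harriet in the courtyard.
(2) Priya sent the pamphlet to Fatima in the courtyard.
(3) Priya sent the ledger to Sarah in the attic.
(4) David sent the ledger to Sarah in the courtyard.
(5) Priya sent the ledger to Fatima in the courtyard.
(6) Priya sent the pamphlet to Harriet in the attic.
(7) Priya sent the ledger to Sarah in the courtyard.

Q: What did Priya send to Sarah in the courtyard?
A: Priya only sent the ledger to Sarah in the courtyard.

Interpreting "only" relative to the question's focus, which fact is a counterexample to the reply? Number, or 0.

0

The question "What did ...?" targets the thing, so in the reply the focus falls on "the ledger".
So "only" ranges over things; the rest (agent = Priya, recipient = Sarah, setting = in the courtyard) is presupposed.
No fact keeps agent = Priya, recipient = Sarah, setting = in the courtyard while changing the thing; every other fact differs on something backgrounded. The reply stands.
(Fact (1) would refute a reading with focus on the recipient — but that is not what the question asks.)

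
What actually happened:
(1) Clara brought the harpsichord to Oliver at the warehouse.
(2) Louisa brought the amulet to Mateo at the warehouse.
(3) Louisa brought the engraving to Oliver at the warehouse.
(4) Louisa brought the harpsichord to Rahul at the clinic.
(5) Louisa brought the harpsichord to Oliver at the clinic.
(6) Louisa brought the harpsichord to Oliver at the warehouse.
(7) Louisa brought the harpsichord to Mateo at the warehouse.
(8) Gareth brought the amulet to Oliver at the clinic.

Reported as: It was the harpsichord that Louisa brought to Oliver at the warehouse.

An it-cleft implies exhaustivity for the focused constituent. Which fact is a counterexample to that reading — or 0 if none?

The cleft puts "the harpsichord" in focus and presupposes the open proposition with Louisa as agent and Oliver as recipient and at the warehouse as setting.
The exhaustive reading says no other thing fits that background.
Fact (3) shares the background but with thing = the engraving; exhaustivity is violated.

3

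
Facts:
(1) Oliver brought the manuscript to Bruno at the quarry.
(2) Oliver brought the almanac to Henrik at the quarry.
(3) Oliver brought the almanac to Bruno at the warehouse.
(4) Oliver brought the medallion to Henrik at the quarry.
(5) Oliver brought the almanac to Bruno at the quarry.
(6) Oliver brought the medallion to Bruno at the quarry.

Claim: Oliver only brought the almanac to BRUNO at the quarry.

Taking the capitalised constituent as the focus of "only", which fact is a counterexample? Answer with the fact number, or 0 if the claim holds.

2

Focus (in capitals) is "Bruno" — the recipient. "Only" excludes alternative recipients while holding fixed Oliver as agent and the almanac as thing and at the quarry as setting.
Fact (2) shares the background but differs in recipient (Henrik) — a counterexample.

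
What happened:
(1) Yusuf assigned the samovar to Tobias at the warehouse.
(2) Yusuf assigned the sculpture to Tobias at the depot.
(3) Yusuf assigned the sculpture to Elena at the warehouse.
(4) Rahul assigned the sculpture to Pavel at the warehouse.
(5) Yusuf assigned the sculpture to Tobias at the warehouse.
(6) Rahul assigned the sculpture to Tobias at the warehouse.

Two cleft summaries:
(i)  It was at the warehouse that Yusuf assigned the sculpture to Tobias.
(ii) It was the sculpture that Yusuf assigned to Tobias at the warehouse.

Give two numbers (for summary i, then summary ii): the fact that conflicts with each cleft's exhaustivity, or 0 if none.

2, 1

(i): focus "at the warehouse". Looking for Yusuf as agent and the sculpture as thing and Tobias as recipient with some other setting — fact (2) has at the depot there. Refuted.
(ii): focus "the sculpture". Looking for Yusuf as agent and Tobias as recipient and at the warehouse as setting with some other thing — fact (1) has the samovar there. Refuted.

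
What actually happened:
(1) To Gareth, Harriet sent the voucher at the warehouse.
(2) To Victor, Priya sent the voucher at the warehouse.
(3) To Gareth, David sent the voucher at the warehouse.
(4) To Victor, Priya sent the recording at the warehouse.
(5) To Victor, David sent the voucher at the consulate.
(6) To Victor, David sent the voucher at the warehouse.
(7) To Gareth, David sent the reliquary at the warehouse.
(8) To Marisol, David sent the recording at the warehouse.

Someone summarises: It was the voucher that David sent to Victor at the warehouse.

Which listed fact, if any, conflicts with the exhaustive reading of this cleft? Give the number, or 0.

0

Focus of the cleft: "the voucher" (the thing). Presupposed background: agent = David, recipient = Victor, setting = at the warehouse.
Exhaustivity: the voucher is the only thing satisfying that background.
No listed fact matches the background with a different thing. Exhaustivity holds.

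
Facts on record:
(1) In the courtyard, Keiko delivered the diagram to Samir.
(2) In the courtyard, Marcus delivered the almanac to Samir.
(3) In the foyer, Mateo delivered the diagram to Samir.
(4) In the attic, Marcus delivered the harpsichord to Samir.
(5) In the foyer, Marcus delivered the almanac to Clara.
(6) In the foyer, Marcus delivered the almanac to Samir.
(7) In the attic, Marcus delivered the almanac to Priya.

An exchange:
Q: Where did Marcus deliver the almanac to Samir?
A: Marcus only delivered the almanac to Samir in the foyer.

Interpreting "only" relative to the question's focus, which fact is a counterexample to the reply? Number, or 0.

2

Answering "Where did ...?" puts focus on the setting — here, "in the foyer".
"Only" then excludes alternative settings while the background — Marcus as agent and the almanac as thing and Samir as recipient — is held fixed.
Fact (2) keeps Marcus as agent and the almanac as thing and Samir as recipient but has setting = in the courtyard; that refutes the reply.
(Fact (5) would refute a reading with focus on the recipient — but that is not what the question asks.)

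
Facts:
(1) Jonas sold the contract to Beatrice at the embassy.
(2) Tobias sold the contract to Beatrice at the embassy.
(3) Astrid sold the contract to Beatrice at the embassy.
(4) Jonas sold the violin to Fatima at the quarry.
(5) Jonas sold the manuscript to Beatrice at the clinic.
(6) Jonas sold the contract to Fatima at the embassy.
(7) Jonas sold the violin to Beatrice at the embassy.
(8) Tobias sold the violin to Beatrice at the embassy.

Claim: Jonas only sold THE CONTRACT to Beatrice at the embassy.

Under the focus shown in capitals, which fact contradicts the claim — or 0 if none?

7

The capitals mark "the contract" as focus. So "only" rules out other things, with the rest (Jonas as agent and Beatrice as recipient and at the embassy as setting) as background.
Fact (7) shares the background but differs in thing (the violin) — a counterexample.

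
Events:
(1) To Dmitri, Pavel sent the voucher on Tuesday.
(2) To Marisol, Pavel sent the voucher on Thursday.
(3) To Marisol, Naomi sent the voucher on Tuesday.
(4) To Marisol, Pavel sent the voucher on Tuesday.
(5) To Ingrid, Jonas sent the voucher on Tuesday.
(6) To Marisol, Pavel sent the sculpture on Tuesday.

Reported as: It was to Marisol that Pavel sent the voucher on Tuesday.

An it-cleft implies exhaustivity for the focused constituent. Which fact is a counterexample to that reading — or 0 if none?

Focus of the cleft: "Marisol" (the recipient). Presupposed background: agent = Pavel, thing = the voucher, setting = on Tuesday.
Exhaustivity: Marisol is the only recipient satisfying that background.
But fact (1) also has agent = Pavel, thing = the voucher, setting = on Tuesday, with recipient = Dmitri — so the exhaustive reading fails.

1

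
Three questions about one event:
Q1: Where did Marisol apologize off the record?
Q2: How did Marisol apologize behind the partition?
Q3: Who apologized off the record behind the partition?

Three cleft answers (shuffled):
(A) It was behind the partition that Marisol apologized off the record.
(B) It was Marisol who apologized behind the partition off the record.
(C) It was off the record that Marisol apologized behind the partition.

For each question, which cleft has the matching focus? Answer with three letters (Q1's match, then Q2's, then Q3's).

Q1 asks about the location; cleft (A) focuses "behind the partition", which is the location — so Q1 → A.
Q2 asks about the manner; cleft (C) focuses "off the record", which is the manner — so Q2 → C.
Q3 asks about the subject (agent); cleft (B) focuses "Marisol", which is the subject (agent) — so Q3 → B.
Mapping: Q1→A, Q2→C, Q3→B.

ACB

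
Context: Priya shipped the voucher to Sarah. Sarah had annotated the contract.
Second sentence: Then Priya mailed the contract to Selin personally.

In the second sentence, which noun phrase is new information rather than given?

"Priya" and "the contract" in the second sentence are given — already mentioned in the context.
"Selin" has no antecedent in the context; it is discourse-new.

Selin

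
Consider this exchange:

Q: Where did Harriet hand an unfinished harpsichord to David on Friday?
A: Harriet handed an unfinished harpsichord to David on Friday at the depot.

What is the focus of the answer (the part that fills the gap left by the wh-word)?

The wh-word "where" asks about the location.
In the answer, "Harriet", "an unfinished harpsichord", "to David" and "on Friday" are given — repeated from the question.
The constituent filling the location gap is "at the depot"; that is the focus and would carry nuclear stress.

at the depot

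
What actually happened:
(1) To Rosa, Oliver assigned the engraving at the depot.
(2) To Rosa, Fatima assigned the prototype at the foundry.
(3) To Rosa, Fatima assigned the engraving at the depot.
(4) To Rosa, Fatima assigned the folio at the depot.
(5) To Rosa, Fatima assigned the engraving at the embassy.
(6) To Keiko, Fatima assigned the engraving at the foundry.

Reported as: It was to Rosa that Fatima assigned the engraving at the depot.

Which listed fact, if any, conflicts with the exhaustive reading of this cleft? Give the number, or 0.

0

The cleft puts "Rosa" in focus and presupposes the open proposition with Fatima as agent and the engraving as thing and at the depot as setting.
The exhaustive reading says no other recipient fits that background.
Every other fact differs from the presupposition on some backgrounded slot, so none challenges the exhaustivity.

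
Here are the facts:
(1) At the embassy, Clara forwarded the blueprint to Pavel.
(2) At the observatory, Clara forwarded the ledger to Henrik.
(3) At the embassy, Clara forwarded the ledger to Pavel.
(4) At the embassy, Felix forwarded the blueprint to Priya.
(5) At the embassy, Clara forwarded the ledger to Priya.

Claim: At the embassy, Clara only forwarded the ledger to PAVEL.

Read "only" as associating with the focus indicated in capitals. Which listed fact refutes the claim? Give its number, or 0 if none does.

5

Focus (in capitals) is "Pavel" — the recipient. "Only" excludes alternative recipients while holding fixed agent = Clara, thing = the ledger, setting = at the embassy.
Fact (5) shares the background but differs in recipient (Priya) — a counterexample.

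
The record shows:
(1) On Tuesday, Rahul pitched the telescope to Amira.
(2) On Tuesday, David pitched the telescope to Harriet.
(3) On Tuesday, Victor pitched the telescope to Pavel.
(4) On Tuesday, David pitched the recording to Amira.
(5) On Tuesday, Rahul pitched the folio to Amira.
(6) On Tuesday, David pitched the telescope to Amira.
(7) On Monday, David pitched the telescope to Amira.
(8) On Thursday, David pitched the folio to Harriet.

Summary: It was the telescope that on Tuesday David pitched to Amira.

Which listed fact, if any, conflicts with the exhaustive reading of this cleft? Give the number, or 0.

4

Focus of the cleft: "the telescope" (the thing). Presupposed background: David as agent and Amira as recipient and on Tuesday as setting.
Exhaustivity: the telescope is the only thing satisfying that background.
But fact (4) also has David as agent and Amira as recipient and on Tuesday as setting, with thing = the recording — so the exhaustive reading fails.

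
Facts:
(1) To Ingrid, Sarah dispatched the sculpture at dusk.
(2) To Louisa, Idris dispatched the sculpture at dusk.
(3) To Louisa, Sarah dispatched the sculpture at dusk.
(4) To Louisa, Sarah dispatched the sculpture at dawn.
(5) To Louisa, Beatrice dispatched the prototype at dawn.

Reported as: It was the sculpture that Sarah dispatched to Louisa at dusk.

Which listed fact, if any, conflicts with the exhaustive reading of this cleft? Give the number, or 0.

0

Focus of the cleft: "the sculpture" (the thing). Presupposed background: Sarah as agent and Louisa as recipient and at dusk as setting.
The exhaustive reading says no other thing fits that background.
No listed fact matches the background with a different thing. Exhaustivity holds.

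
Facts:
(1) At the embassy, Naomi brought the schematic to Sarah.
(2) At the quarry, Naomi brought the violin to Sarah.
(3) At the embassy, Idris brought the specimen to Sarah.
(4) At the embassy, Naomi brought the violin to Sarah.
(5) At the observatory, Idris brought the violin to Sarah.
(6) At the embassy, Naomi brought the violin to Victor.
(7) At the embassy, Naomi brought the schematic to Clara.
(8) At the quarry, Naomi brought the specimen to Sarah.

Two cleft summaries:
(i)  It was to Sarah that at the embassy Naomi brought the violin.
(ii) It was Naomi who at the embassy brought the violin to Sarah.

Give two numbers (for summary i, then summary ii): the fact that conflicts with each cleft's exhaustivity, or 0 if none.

6, 0

Summary (i) focuses "Sarah" (the recipient); background Naomi as agent and the violin as thing and at the embassy as setting. Fact (6) matches that background with recipient = Victor — refutes (i).
Summary (ii) focuses "Naomi" (the agent); background the violin as thing and Sarah as recipient and at the embassy as setting. No fact matches that background with a different agent, so 0.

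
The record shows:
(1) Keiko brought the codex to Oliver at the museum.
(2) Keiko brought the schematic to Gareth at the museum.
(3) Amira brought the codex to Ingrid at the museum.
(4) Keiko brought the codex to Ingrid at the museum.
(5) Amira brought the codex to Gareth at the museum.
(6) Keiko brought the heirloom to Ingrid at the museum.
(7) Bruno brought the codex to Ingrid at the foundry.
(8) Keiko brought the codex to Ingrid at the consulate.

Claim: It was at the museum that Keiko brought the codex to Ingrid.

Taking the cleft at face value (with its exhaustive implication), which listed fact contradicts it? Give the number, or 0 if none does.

Focus of the cleft: "at the museum" (the setting). Presupposed background: agent = Keiko, thing = the codex, recipient = Ingrid.
The exhaustive reading says no other setting fits that background.
Fact (8) shares the background but with setting = at the consulate; exhaustivity is violated.

8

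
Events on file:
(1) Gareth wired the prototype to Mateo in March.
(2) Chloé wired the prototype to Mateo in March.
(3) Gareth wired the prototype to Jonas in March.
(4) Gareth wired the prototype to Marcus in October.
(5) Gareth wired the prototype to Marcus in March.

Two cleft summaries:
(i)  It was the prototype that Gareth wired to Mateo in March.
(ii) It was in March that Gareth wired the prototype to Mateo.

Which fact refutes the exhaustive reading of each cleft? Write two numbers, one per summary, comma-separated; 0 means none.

0, 0

(i): focus "the prototype". No fact shares agent = Gareth, recipient = Mateo, setting = in March with a different thing. 0.
(ii): focus "in March". No fact shares agent = Gareth, thing = the prototype, recipient = Mateo with a different setting. 0.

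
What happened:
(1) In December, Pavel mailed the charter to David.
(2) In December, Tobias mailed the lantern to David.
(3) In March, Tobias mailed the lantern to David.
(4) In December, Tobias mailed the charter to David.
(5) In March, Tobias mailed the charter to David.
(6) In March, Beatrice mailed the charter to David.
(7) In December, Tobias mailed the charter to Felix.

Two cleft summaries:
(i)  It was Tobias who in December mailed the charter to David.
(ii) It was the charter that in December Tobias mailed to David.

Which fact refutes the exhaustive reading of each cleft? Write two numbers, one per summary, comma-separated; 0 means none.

Summary (i) focuses "Tobias" (the agent); background thing = the charter, recipient = David, setting = in December. Fact (1) matches that background with agent = Pavel — refutes (i).
Summary (ii) focuses "the charter" (the thing); background agent = Tobias, recipient = David, setting = in December. Fact (2) matches that background with thing = the lantern — refutes (ii).

1, 2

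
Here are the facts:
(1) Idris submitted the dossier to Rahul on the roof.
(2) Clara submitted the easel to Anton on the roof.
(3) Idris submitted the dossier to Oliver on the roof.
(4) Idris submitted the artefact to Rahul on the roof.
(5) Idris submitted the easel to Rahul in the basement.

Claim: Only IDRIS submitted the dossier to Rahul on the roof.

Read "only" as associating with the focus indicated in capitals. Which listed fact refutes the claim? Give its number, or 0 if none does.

The capitals mark "Idris" as focus. So "only" rules out other agents, with the rest (thing = the dossier, recipient = Rahul, setting = on the roof) as background.
Every other fact changes something in the background, not just the agent. Nothing refutes the claim.

0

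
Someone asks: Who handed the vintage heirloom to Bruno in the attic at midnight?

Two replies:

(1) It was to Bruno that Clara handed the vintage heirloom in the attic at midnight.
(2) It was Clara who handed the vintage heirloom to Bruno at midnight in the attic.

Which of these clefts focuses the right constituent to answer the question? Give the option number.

The question word "who" targets the subject (agent).
Option (1) clefts "to Bruno" — the recipient, not what was asked.
Option (2) clefts "Clara" — that matches what the question asks about.
So the congruent reply is (2).

2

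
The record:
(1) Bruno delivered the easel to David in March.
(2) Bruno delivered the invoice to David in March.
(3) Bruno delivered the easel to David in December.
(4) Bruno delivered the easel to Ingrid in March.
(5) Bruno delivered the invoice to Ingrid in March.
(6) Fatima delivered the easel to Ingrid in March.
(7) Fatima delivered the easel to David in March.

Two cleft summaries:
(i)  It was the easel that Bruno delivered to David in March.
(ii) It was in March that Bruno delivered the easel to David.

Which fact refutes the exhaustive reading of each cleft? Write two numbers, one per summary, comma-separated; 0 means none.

(i): focus "the easel". Looking for agent = Bruno, recipient = David, setting = in March with some other thing — fact (2) has the invoice there. Refuted.
(ii): focus "in March". Looking for agent = Bruno, thing = the easel, recipient = David with some other setting — fact (3) has in December there. Refuted.

2, 3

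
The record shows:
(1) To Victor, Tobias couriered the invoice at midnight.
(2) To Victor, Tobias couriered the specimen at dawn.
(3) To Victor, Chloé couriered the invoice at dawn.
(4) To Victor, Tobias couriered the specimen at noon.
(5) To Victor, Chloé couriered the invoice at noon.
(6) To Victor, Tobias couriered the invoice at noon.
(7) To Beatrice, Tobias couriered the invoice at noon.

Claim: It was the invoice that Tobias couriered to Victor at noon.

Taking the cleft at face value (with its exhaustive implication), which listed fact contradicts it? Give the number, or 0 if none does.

4

Focus of the cleft: "the invoice" (the thing). Presupposed background: same agent, recipient, setting (Tobias / Victor / at noon).
Exhaustivity: the invoice is the only thing satisfying that background.
But fact (4) also has same agent, recipient, setting (Tobias / Victor / at noon), with thing = the specimen — so the exhaustive reading fails.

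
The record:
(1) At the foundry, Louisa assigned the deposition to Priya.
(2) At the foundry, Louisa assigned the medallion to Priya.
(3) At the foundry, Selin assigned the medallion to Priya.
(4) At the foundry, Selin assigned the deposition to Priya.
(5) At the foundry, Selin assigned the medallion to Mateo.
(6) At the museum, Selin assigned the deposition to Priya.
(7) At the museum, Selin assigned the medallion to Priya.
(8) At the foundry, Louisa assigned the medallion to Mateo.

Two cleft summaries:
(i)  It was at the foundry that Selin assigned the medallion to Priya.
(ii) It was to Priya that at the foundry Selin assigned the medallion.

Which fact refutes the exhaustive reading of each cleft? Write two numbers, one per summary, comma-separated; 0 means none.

7, 5

Summary (i) focuses "at the foundry" (the setting); background agent = Selin, thing = the medallion, recipient = Priya. Fact (7) matches that background with setting = at the museum — refutes (i).
Summary (ii) focuses "Priya" (the recipient); background agent = Selin, thing = the medallion, setting = at the foundry. Fact (5) matches that background with recipient = Mateo — refutes (ii).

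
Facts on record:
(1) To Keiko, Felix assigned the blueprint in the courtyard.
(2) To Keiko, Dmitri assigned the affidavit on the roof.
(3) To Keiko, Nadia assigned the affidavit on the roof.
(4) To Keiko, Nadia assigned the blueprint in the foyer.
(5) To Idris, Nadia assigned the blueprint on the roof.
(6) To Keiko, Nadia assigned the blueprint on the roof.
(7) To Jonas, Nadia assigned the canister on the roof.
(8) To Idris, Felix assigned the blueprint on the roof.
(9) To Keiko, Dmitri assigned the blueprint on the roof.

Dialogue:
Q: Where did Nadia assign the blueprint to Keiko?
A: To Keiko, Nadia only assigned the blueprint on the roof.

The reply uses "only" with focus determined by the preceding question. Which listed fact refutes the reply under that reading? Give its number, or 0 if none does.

The question "Where did ...?" targets the setting, so in the reply the focus falls on "on the roof".
So "only" ranges over settings; the rest (agent = Nadia, thing = the blueprint, recipient = Keiko) is presupposed.
Fact (4) shares the background with a different setting (in the foyer) — counterexample.
(Fact (3) would refute a reading with focus on the thing — but that is not what the question asks.)

4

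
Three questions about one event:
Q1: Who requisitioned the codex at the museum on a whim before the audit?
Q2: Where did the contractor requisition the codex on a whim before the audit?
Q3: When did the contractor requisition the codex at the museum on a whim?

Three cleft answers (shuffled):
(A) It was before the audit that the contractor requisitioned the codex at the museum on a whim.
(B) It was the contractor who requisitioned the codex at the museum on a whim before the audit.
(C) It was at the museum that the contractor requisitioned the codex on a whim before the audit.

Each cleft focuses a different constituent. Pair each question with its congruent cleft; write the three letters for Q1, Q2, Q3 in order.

BCA

Q1 asks about the subject (agent); cleft (B) focuses "the contractor", which is the subject (agent) — so Q1 → B.
Q2 asks about the location; cleft (C) focuses "at the museum", which is the location — so Q2 → C.
Q3 asks about the time; cleft (A) focuses "before the audit", which is the time — so Q3 → A.
Mapping: Q1→B, Q2→C, Q3→A.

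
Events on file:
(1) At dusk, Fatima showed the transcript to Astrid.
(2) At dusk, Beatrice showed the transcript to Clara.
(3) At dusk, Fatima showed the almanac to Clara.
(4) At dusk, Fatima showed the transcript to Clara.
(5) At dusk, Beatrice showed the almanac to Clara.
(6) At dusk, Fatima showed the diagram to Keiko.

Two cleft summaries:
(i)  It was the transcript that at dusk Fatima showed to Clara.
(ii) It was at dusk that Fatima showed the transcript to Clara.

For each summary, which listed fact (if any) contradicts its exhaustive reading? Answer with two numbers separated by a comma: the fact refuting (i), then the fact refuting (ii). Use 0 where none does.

3, 0

Summary (i) focuses "the transcript" (the thing); background agent = Fatima, recipient = Clara, setting = at dusk. Fact (3) matches that background with thing = the almanac — refutes (i).
Summary (ii) focuses "at dusk" (the setting); background agent = Fatima, thing = the transcript, recipient = Clara. No fact matches that background with a different setting, so 0.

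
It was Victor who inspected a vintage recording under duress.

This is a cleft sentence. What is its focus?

In an it-cleft "It was X that/who ...", the clefted constituent X is the focus; the that/who-clause expresses the presupposed open proposition.
Here the focus is "Victor". The backgrounded (presupposed) material includes "a vintage recording" and "under duress".

Victor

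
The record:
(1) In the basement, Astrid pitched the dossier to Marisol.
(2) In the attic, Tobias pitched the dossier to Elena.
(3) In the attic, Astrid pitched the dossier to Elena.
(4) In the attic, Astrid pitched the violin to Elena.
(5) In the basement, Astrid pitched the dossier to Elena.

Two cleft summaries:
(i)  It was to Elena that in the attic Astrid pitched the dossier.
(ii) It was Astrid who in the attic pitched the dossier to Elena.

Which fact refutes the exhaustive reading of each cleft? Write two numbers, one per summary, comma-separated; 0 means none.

(i): focus "Elena". No fact shares Astrid as agent and the dossier as thing and in the attic as setting with a different recipient. 0.
(ii): focus "Astrid". Looking for the dossier as thing and Elena as recipient and in the attic as setting with some other agent — fact (2) has Tobias there. Refuted.

0, 2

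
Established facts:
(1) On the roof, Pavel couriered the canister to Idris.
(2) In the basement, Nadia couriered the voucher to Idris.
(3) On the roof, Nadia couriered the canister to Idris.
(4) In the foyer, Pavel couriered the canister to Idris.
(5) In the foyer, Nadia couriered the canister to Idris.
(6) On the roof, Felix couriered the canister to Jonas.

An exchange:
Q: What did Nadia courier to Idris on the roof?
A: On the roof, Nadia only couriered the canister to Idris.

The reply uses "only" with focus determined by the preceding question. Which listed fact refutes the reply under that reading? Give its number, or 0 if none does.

0

The question "What did ...?" targets the thing, so in the reply the focus falls on "the canister".
So "only" ranges over things; the rest (same agent, recipient, setting (Nadia / Idris / on the roof)) is presupposed.
No listed fact shares that background with another thing. Nothing contradicts the reply.
(Fact (5) would refute a reading with focus on the setting — but that is not what the question asks.)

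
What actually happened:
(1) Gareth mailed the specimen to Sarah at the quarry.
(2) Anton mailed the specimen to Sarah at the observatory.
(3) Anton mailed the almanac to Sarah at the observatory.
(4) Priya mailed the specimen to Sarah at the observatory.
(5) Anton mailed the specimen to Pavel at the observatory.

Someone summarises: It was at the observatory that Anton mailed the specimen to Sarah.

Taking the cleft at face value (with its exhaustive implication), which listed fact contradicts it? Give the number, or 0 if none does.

0

Focus of the cleft: "at the observatory" (the setting). Presupposed background: Anton as agent and the specimen as thing and Sarah as recipient.
Exhaustivity: at the observatory is the only setting satisfying that background.
Every other fact differs from the presupposition on some backgrounded slot, so none challenges the exhaustivity.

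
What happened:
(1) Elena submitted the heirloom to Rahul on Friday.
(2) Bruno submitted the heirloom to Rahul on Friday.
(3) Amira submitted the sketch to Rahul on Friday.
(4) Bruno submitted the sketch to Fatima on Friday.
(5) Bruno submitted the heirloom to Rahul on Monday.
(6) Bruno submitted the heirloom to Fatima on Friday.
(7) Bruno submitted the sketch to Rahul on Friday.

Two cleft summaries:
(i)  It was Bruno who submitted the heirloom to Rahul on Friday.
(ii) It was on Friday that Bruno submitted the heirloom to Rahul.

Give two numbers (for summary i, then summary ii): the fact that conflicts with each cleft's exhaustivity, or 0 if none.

(i): focus "Bruno". Looking for thing = the heirloom, recipient = Rahul, setting = on Friday with some other agent — fact (1) has Elena there. Refuted.
(ii): focus "on Friday". Looking for agent = Bruno, thing = the heirloom, recipient = Rahul with some other setting — fact (5) has on Monday there. Refuted.

1, 5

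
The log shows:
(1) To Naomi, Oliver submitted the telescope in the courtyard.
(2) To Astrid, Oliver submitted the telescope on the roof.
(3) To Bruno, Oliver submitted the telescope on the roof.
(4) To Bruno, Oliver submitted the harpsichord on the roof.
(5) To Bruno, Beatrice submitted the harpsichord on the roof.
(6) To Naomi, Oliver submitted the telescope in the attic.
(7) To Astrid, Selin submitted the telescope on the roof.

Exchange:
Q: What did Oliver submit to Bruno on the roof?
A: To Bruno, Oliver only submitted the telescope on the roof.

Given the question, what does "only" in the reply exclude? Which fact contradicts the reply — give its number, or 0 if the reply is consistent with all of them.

4

The question "What did ...?" targets the thing, so in the reply the focus falls on "the telescope".
"Only" then excludes alternative things while the background — same agent, recipient, setting (Oliver / Bruno / on the roof) — is held fixed.
Fact (4) shares the background with a different thing (the harpsichord) — counterexample.
(Fact (2) would refute a reading with focus on the recipient — but that is not what the question asks.)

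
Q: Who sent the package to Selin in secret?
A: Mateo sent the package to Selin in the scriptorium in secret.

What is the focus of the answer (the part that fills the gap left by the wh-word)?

Mateo

The wh-word "who" asks about the subject (agent).
In the answer, "the package", "to Selin" and "in secret" are given — repeated from the question.
"in the scriptorium" is also new, but it specifies the location, which is not what the question asks about — so it is not the focus.
The constituent filling the subject (agent) gap is "Mateo"; that is the focus.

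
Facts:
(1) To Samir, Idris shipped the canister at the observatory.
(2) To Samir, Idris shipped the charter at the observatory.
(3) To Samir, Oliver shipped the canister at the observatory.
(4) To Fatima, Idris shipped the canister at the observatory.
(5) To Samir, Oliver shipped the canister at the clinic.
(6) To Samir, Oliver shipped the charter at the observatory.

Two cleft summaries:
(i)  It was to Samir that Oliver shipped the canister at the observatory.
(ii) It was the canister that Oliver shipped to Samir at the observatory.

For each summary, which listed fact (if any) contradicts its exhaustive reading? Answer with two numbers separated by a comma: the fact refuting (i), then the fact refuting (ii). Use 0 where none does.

(i): focus "Samir". No fact shares same agent, thing, setting (Oliver / the canister / at the observatory) with a different recipient. 0.
(ii): focus "the canister". Looking for same agent, recipient, setting (Oliver / Samir / at the observatory) with some other thing — fact (6) has the charter there. Refuted.

0, 6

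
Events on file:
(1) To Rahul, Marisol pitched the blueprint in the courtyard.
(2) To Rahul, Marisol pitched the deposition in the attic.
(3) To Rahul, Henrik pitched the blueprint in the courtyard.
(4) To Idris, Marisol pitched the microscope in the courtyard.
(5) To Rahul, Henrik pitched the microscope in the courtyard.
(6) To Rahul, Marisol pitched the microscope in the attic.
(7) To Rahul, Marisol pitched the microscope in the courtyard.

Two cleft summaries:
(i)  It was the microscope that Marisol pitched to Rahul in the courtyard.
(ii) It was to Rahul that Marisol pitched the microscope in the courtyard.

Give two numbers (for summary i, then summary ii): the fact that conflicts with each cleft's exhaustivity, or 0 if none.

1, 4

Summary (i) focuses "the microscope" (the thing); background Marisol as agent and Rahul as recipient and in the courtyard as setting. Fact (1) matches that background with thing = the blueprint — refutes (i).
Summary (ii) focuses "Rahul" (the recipient); background Marisol as agent and the microscope as thing and in the courtyard as setting. Fact (4) matches that background with recipient = Idris — refutes (ii).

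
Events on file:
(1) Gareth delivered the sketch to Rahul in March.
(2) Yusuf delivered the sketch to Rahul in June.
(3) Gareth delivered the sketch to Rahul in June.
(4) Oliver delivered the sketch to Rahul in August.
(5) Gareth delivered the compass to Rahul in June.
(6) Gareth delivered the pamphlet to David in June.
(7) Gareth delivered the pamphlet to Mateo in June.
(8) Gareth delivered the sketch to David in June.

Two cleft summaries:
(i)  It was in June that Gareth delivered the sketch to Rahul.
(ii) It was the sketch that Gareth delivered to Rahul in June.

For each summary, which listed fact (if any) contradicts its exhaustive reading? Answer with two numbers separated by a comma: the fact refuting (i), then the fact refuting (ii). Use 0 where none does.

1, 5

(i): focus "in June". Looking for agent = Gareth, thing = the sketch, recipient = Rahul with some other setting — fact (1) has in March there. Refuted.
(ii): focus "the sketch". Looking for agent = Gareth, recipient = Rahul, setting = in June with some other thing — fact (5) has the compass there. Refuted.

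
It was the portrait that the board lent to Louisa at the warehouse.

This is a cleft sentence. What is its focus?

In an it-cleft "It was X that/who ...", the clefted constituent X is the focus; the that/who-clause expresses the presupposed open proposition.
Here the focus is "the portrait". The backgrounded (presupposed) material includes "the board", "to Louisa" and "at the warehouse".

the portrait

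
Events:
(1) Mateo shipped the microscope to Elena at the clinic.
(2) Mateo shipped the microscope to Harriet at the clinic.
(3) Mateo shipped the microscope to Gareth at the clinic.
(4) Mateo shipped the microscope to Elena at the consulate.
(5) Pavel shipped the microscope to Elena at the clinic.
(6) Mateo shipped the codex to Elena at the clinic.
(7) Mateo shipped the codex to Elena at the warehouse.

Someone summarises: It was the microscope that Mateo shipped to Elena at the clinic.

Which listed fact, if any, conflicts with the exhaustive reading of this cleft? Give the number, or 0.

Focus of the cleft: "the microscope" (the thing). Presupposed background: Mateo as agent and Elena as recipient and at the clinic as setting.
Exhaustivity: the microscope is the only thing satisfying that background.
Fact (6) shares the background but with thing = the codex; exhaustivity is violated.

6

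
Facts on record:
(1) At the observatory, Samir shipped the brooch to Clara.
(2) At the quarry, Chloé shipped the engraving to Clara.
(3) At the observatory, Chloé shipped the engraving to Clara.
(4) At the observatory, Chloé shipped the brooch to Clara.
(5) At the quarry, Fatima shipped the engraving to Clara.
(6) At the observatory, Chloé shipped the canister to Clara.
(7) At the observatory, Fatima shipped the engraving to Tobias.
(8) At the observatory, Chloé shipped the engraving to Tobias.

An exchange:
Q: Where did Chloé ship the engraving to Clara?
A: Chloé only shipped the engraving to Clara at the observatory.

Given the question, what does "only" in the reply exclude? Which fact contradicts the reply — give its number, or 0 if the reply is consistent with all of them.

The question "Where did ...?" targets the setting, so in the reply the focus falls on "at the observatory".
So "only" ranges over settings; the rest (Chloé as agent and the engraving as thing and Clara as recipient) is presupposed.
Fact (2) shares the background with a different setting (at the quarry) — counterexample.
(Fact (8) would refute a reading with focus on the recipient — but that is not what the question asks.)

2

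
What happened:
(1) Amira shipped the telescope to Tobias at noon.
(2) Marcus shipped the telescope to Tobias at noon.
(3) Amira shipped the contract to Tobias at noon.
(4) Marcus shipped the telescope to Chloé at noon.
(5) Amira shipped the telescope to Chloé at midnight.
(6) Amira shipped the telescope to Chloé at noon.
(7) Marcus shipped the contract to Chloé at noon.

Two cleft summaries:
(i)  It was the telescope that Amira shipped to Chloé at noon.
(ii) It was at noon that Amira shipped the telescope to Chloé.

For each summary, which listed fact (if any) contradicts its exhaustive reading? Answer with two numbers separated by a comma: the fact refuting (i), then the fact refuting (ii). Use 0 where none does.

0, 5

Summary (i) focuses "the telescope" (the thing); background Amira as agent and Chloé as recipient and at noon as setting. No fact matches that background with a different thing, so 0.
Summary (ii) focuses "at noon" (the setting); background Amira as agent and the telescope as thing and Chloé as recipient. Fact (5) matches that background with setting = at midnight — refutes (ii).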